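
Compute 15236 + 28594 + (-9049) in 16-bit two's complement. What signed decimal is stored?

15236 + 28594 = 43830 → wraps to -21706 (1010101100110110)
-21706 + (-9049) = -30755 (1000011111011101)

-30755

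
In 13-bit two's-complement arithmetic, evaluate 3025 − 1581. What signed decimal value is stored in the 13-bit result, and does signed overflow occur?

3025 → 0101111010001
1581 → 0011000101101
Subtract via negate-and-add: invert 0011000101101 + 1 = 1100111010011 (i.e. -1581).
  0101111010001
+ 1100111010011
= 0010110100100  (discard carry-out 1)
Result 0010110100100: MSB = 0 → value 1444.
Addends (after negating the subtrahend) have opposite signs, so signed overflow cannot occur.

1444; no overflow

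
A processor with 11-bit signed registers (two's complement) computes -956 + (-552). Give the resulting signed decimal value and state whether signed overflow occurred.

-956 → 10001000100
-552 → 10111011000
  10001000100
+ 10111011000
= 01000011100  (discard carry-out 1)
Result 01000011100: MSB = 0 → value 540.
Both addends are negative but the stored result is non-negative: signed overflow. The true value -956 + (-552) = -1508 lies outside [-1024, 1023].

540; overflow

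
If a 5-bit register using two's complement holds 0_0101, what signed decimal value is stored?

MSB is 0, so the value is non-negative: 00101 = 5.

5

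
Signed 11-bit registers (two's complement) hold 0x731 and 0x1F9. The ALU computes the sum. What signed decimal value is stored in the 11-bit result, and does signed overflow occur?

0x731 = 11100110001 = -207 (signed)
0x1F9 = 00111111001 = 505 (signed)
  11100110001
+ 00111111001
= 00100101010  (discard carry-out 1)
Result 00100101010: MSB = 0 → value 298.
Addends have opposite signs, so signed overflow cannot occur.

298; no overflow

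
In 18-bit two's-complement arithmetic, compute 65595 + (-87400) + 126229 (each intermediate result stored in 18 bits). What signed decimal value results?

104424

65595 + (-87400) = -21805 (111010101011010011)
-21805 + 126229 = 104424 (011001011111101000)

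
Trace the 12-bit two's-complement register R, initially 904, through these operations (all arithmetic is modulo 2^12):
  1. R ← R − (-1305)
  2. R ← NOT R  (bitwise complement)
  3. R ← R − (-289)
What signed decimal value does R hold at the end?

-1921

Start: R = 904 = 001110001000.
R = 904 − (-1305) = 2209; wraps to -1887 = 100010100001
R = NOT 100010100001 = 011101011110 = 1886
R = 1886 − (-289) = 2175; wraps to -1921 = 100001111111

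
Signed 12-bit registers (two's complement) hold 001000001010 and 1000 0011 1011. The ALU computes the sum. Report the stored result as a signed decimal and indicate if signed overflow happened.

001000001010 = 522 (signed)
1000 0011 1011 → 100000111011 = -1989 (signed)
  001000001010
+ 100000111011
= 101001000101
Result 101001000101: MSB = 1 → 2629 − 4096 = -1467.
Addends have opposite signs, so signed overflow cannot occur.

-1467; no overflow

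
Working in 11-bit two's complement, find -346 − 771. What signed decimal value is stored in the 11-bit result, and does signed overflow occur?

-346 → 11010100110
771 → 01100000011
Subtract via negate-and-add: invert 01100000011 + 1 = 10011111101 (i.e. -771).
  11010100110
+ 10011111101
= 01110100011  (discard carry-out 1)
Result 01110100011: MSB = 0 → value 931.
Both addends (after negating the subtrahend) are negative but the stored result is non-negative: signed overflow. The true value -346 − 771 = -1117 lies outside [-1024, 1023].

931; overflow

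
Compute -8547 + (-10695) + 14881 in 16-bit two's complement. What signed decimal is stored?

-8547 + (-10695) = -19242 (1011010011010110)
-19242 + 14881 = -4361 (1110111011110111)

-4361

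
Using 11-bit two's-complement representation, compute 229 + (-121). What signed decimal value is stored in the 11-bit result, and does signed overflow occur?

108; no overflow

229 → 00011100101
-121 → 11110000111
  00011100101
+ 11110000111
= 00001101100  (discard carry-out 1)
Result 00001101100: MSB = 0 → value 108.
Addends have opposite signs, so signed overflow cannot occur.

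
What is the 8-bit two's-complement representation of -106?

|-106| = 106 = 01101010 in 8 bits.
Invert the bits: 10010101. Add 1: 10010110.

10010110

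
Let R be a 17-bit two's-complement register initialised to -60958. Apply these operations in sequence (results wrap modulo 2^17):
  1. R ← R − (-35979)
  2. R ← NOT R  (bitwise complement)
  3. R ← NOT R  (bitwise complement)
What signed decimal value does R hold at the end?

Start: R = -60958 = 10001000111100010.
R = -60958 − (-35979) = -24979 = 11001111001101101
R = NOT 11001111001101101 = 00110000110010010 = 24978
R = NOT 00110000110010010 = 11001111001101101 = -24979

-24979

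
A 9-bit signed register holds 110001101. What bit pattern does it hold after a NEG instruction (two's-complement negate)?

Invert: 001110010. Add 1: 001110011.

001110011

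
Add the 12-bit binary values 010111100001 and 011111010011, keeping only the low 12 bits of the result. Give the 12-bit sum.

110110110100

  010111100001
+ 011111010011
= 110110110100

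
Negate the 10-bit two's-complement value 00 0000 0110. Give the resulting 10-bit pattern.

1111111010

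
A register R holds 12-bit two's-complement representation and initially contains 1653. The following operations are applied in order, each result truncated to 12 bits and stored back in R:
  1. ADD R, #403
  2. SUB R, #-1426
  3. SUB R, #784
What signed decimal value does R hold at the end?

Start: R = 1653 = 011001110101.
R = 1653 + 403 = 2056; wraps to -2040 = 100000001000
R = -2040 − (-1426) = -614 = 110110011010
R = -614 − 784 = -1398 = 101010001010

-1398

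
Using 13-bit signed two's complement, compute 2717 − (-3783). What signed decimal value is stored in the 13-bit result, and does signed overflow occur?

2717 → 0101010011101
-3783 → 1000100111001
Subtract via negate-and-add: invert 1000100111001 + 1 = 0111011000111 (i.e. 3783).
  0101010011101
+ 0111011000111
= 1100101100100
Result 1100101100100: MSB = 1 → 6500 − 8192 = -1692.
Both addends (after negating the subtrahend) are non-negative but the stored result is negative: signed overflow. The true value 2717 − (-3783) = 6500 lies outside [-4096, 4095].

-1692; overflow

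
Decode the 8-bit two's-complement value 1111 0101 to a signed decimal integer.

MSB is 1, so the value is negative.
Invert: 00001010. Add 1: 00001011 = 11. So the value is −11.

-11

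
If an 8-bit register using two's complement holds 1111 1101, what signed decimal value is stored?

-3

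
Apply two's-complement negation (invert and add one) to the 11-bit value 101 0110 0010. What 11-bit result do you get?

Invert: 01010011101. Add 1: 01010011110.

01010011110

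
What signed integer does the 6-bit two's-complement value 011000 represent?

24

MSB is 0, so the value is non-negative: 011000 = 24.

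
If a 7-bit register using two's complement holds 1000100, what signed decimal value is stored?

-60

MSB is 1, so the value is negative.
Unsigned reading: 68. Subtract 2^7 = 128: 68 − 128 = -60.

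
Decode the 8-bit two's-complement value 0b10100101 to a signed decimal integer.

MSB is 1, so the value is negative.
Unsigned reading: 165. Subtract 2^8 = 256: 165 − 256 = -91.

-91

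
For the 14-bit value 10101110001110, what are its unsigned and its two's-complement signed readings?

Unsigned: 10101110001110 = 11150.
Signed: MSB=1 → 11150 − 16384 = -5234.

unsigned = 11150, signed = -5234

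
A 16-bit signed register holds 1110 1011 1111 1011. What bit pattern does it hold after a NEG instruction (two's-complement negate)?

0001010000000101

Invert: 0001010000000100. Add 1: 0001010000000101.
Check: 1110101111111011 = -5125, 0001010000000101 = 5125.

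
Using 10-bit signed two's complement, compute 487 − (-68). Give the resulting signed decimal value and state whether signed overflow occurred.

-469; overflow

487 → 0111100111
-68 → 1110111100
Subtract via negate-and-add: invert 1110111100 + 1 = 0001000100 (i.e. 68).
  0111100111
+ 0001000100
= 1000101011
Result 1000101011: MSB = 1 → 555 − 1024 = -469.
Both addends (after negating the subtrahend) are non-negative but the stored result is negative: signed overflow. The true value 487 − (-68) = 555 lies outside [-512, 511].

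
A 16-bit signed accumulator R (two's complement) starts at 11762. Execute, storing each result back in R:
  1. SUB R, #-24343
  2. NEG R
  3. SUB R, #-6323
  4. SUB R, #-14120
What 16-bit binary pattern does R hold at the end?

Start: R = 11762 = 0010110111110010.
R = 11762 − (-24343) = 36105; wraps to -29431 = 1000110100001001
R = −(-29431) = 29431 = 0111001011110111
R = 29431 − (-6323) = 35754; wraps to -29782 = 1000101110101010
R = -29782 − (-14120) = -15662 = 1100001011010010

1100001011010010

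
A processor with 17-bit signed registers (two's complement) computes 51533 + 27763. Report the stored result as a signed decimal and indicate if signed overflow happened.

-51776; overflow

51533 → 01100100101001101
27763 → 00110110001110011
  01100100101001101
+ 00110110001110011
= 10011010111000000
Result 10011010111000000: MSB = 1 → 79296 − 131072 = -51776.
Both addends are non-negative but the stored result is negative: signed overflow. The true value 51533 + 27763 = 79296 lies outside [-65536, 65535].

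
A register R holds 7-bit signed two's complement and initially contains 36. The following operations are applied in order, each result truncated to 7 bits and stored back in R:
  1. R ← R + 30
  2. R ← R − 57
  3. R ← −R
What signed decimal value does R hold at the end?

-9

Start: R = 36 = 0100100.
R = 36 + 30 = 66; wraps to -62 = 1000010
R = -62 − 57 = -119; wraps to 9 = 0001001
R = −(9) = -9 = 1110111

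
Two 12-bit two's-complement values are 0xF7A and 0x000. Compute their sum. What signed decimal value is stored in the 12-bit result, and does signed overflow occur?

-134; no overflow

0xF7A = 111101111010 = -134 (signed)
0x000 = 000000000000 = 0 (signed)
  111101111010
+ 000000000000
= 111101111010
Result 111101111010: MSB = 1 → 3962 − 4096 = -134.
Addends have opposite signs, so signed overflow cannot occur.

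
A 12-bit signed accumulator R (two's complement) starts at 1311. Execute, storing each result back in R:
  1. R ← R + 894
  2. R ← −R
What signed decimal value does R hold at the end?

1891

Start: R = 1311 = 010100011111.
R = 1311 + 894 = 2205; wraps to -1891 = 100010011101
R = −(-1891) = 1891 = 011101100011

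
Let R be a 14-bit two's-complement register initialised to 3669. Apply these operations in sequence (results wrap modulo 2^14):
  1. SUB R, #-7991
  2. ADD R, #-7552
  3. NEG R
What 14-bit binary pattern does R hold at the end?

Start: R = 3669 = 00111001010101.
R = 3669 − (-7991) = 11660; wraps to -4724 = 10110110001100
R = -4724 + (-7552) = -12276; wraps to 4108 = 01000000001100
R = −(4108) = -4108 = 10111111110100

10111111110100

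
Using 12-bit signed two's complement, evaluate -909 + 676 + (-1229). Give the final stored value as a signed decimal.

-909 + 676 = -233 (111100010111)
-233 + (-1229) = -1462 (101001001010)

-1462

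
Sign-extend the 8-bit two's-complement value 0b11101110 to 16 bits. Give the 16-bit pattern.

1111111111101110

MSB of 11101110 is 1; replicate it into the new high bits.
11111111|11101110 → 1111111111101110 (still -18).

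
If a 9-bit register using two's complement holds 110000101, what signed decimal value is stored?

-123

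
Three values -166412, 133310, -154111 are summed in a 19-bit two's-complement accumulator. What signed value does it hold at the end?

-187213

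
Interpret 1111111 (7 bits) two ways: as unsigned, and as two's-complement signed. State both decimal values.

Unsigned: 1111111 = 127.
Signed: MSB=1 → 127 − 128 = -1.

unsigned = 127, signed = -1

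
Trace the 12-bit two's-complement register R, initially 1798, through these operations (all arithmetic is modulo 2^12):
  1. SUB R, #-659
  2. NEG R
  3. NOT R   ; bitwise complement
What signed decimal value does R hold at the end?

-1640

Start: R = 1798 = 011100000110.
R = 1798 − (-659) = 2457; wraps to -1639 = 100110011001
R = −(-1639) = 1639 = 011001100111
R = NOT 011001100111 = 100110011000 = -1640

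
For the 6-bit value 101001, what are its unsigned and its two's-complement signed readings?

unsigned = 41, signed = -23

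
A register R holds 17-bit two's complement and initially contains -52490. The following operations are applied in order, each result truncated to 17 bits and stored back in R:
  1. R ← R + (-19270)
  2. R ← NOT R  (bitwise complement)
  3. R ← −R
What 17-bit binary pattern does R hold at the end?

01110011110110001

Start: R = -52490 = 10011001011110110.
R = -52490 + (-19270) = -71760; wraps to 59312 = 01110011110110000
R = NOT 01110011110110000 = 10001100001001111 = -59313
R = −(-59313) = 59313 = 01110011110110001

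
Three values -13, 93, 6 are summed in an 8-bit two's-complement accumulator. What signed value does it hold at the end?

-13 + 93 = 80 (01010000)
80 + 6 = 86 (01010110)

86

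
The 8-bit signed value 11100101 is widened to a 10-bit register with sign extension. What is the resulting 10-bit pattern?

MSB of 11100101 is 1; replicate it into the new high bits.
11|11100101 → 1111100101 (still -27).

1111100101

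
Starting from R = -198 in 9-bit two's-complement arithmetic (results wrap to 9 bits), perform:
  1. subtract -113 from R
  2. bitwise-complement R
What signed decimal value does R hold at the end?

84

Start: R = -198 = 100111010.
R = -198 − (-113) = -85 = 110101011
R = NOT 110101011 = 001010100 = 84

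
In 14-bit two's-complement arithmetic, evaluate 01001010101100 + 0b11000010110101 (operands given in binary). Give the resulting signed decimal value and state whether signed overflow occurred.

865; no overflow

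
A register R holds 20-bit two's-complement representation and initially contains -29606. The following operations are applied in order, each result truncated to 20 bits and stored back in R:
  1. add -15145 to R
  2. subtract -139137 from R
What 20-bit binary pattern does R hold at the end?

Start: R = -29606 = 11111000110001011010.
R = -29606 + (-15145) = -44751 = 11110101000100110001
R = -44751 − (-139137) = 94386 = 00010111000010110010

00010111000010110010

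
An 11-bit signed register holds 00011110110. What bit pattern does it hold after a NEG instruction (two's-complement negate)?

Invert: 11100001001. Add 1: 11100001010.
Check: 00011110110 = 246, 11100001010 = -246.

11100001010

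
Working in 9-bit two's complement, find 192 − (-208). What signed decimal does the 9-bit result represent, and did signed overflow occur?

-112; overflow

192 → 011000000
-208 → 100110000
Subtract via negate-and-add: invert 100110000 + 1 = 011010000 (i.e. 208).
  011000000
+ 011010000
= 110010000
Result 110010000: MSB = 1 → 400 − 512 = -112.
Both addends (after negating the subtrahend) are non-negative but the stored result is negative: signed overflow. The true value 192 − (-208) = 400 lies outside [-256, 255].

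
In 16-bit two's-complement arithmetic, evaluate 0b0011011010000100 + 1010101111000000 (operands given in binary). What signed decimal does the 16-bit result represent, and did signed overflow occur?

-7612; no overflow

0b0011011010000100 → 0011011010000100 = 13956 (signed)
1010101111000000 = -21568 (signed)
  0011011010000100
+ 1010101111000000
= 1110001001000100
Result 1110001001000100: MSB = 1 → 57924 − 65536 = -7612.
Addends have opposite signs, so signed overflow cannot occur.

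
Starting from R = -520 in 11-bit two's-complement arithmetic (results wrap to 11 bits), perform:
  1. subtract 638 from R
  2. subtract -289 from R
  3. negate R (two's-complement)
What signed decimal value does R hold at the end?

Start: R = -520 = 10111111000.
R = -520 − 638 = -1158; wraps to 890 = 01101111010
R = 890 − (-289) = 1179; wraps to -869 = 10010011011
R = −(-869) = 869 = 01101100101

869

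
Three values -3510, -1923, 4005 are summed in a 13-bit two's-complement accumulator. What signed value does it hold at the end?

-3510 + (-1923) = -5433 → wraps to 2759 (0101011000111)
2759 + 4005 = 6764 → wraps to -1428 (1101001101100)

-1428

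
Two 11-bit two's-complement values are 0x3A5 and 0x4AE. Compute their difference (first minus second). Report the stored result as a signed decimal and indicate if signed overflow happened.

-265; overflow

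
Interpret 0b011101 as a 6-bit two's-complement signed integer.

MSB is 0, so the value is non-negative: 011101 = 29.

29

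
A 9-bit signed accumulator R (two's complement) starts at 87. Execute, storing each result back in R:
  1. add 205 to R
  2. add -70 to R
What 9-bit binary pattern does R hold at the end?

011011110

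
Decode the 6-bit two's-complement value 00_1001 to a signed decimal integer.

MSB is 0, so the value is non-negative: 001001 = 9.

9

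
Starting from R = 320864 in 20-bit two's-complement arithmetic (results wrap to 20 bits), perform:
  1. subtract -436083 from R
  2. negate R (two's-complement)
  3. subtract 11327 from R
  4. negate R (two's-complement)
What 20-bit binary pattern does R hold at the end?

Start: R = 320864 = 01001110010101100000.
R = 320864 − (-436083) = 756947; wraps to -291629 = 10111000110011010011
R = −(-291629) = 291629 = 01000111001100101101
R = 291629 − 11327 = 280302 = 01000100011011101110
R = −(280302) = -280302 = 10111011100100010010

10111011100100010010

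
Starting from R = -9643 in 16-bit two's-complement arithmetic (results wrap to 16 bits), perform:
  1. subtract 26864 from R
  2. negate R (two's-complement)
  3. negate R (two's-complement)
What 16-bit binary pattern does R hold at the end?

0111000101100101

Start: R = -9643 = 1101101001010101.
R = -9643 − 26864 = -36507; wraps to 29029 = 0111000101100101
R = −(29029) = -29029 = 1000111010011011
R = −(-29029) = 29029 = 0111000101100101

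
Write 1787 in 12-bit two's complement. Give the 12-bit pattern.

011011111011

1787 is non-negative, so write it directly in 12 bits: 011011111011.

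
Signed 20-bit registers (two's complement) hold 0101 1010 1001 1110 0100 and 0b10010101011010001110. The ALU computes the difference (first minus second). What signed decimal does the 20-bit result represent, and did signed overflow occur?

0101 1010 1001 1110 0100 → 01011010100111100100 = 371172 (signed)
0b10010101011010001110 → 10010101011010001110 = -436594 (signed)
Subtract via negate-and-add: invert 10010101011010001110 + 1 = 01101010100101110010 (i.e. 436594).
  01011010100111100100
+ 01101010100101110010
= 11000101001101010110
Result 11000101001101010110: MSB = 1 → 807766 − 1048576 = -240810.
Both addends (after negating the subtrahend) are non-negative but the stored result is negative: signed overflow. The true value 371172 − (-436594) = 807766 lies outside [-524288, 524287].

-240810; overflow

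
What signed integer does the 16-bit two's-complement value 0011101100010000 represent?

15120

MSB is 0, so the value is non-negative: 0011101100010000 = 15120.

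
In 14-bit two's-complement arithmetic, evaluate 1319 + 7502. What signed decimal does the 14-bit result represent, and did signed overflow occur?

1319 → 00010100100111
7502 → 01110101001110
  00010100100111
+ 01110101001110
= 10001001110101
Result 10001001110101: MSB = 1 → 8821 − 16384 = -7563.
Both addends are non-negative but the stored result is negative: signed overflow. The true value 1319 + 7502 = 8821 lies outside [-8192, 8191].

-7563; overflow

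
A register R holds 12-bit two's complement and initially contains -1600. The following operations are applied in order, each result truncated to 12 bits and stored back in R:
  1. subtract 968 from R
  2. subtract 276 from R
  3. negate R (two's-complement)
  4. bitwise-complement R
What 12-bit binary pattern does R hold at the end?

010011100011

Start: R = -1600 = 100111000000.
R = -1600 − 968 = -2568; wraps to 1528 = 010111111000
R = 1528 − 276 = 1252 = 010011100100
R = −(1252) = -1252 = 101100011100
R = NOT 101100011100 = 010011100011 = 1251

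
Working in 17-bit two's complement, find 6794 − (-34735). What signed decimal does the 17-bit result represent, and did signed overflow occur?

6794 → 00001101010001010
-34735 → 10111100001010001
Subtract via negate-and-add: invert 10111100001010001 + 1 = 01000011110101111 (i.e. 34735).
  00001101010001010
+ 01000011110101111
= 01010001000111001
Result 01010001000111001: MSB = 0 → value 41529.
Both addends (after negating the subtrahend) are non-negative and so is the stored result: no signed overflow.

41529; no overflow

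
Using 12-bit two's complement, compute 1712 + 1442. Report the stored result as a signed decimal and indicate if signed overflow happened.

1712 → 011010110000
1442 → 010110100010
  011010110000
+ 010110100010
= 110001010010
Result 110001010010: MSB = 1 → 3154 − 4096 = -942.
Both addends are non-negative but the stored result is negative: signed overflow. The true value 1712 + 1442 = 3154 lies outside [-2048, 2047].

-942; overflow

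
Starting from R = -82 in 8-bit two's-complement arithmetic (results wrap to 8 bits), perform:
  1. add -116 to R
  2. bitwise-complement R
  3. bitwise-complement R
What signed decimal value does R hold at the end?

58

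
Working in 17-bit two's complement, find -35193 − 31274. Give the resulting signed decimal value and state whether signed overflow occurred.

64605; overflow

-35193 → 10111011010000111
31274 → 00111101000101010
Subtract via negate-and-add: invert 00111101000101010 + 1 = 11000010111010110 (i.e. -31274).
  10111011010000111
+ 11000010111010110
= 01111110001011101  (discard carry-out 1)
Result 01111110001011101: MSB = 0 → value 64605.
Both addends (after negating the subtrahend) are negative but the stored result is non-negative: signed overflow. The true value -35193 − 31274 = -66467 lies outside [-65536, 65535].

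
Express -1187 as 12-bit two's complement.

101101011101

|-1187| = 1187 = 010010100011 in 12 bits.
Invert the bits: 101101011100. Add 1: 101101011101.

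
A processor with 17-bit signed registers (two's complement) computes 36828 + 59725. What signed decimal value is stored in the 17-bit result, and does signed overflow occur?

-34519; overflow

36828 → 01000111111011100
59725 → 01110100101001101
  01000111111011100
+ 01110100101001101
= 10111100100101001
Result 10111100100101001: MSB = 1 → 96553 − 131072 = -34519.
Both addends are non-negative but the stored result is negative: signed overflow. The true value 36828 + 59725 = 96553 lies outside [-65536, 65535].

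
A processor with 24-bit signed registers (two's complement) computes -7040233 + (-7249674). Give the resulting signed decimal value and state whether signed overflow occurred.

2487309; overflow

-7040233 → 100101001001001100010111
-7249674 → 100100010110000011110110
  100101001001001100010111
+ 100100010110000011110110
= 001001011111010000001101  (discard carry-out 1)
Result 001001011111010000001101: MSB = 0 → value 2487309.
Both addends are negative but the stored result is non-negative: signed overflow. The true value -7040233 + (-7249674) = -14289907 lies outside [-8388608, 8388607].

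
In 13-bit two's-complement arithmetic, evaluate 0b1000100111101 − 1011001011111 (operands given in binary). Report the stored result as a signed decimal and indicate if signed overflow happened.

-1314; no overflow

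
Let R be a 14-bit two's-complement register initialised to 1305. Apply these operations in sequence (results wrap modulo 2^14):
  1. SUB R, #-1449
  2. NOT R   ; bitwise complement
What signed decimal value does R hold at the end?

Start: R = 1305 = 00010100011001.
R = 1305 − (-1449) = 2754 = 00101011000010
R = NOT 00101011000010 = 11010100111101 = -2755

-2755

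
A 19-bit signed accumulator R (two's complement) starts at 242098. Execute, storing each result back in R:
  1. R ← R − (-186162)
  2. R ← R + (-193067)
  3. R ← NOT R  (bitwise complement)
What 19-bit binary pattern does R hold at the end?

Start: R = 242098 = 0111011000110110010.
R = 242098 − (-186162) = 428260; wraps to -96028 = 1101000100011100100
R = -96028 + (-193067) = -289095; wraps to 235193 = 0111001011010111001
R = NOT 0111001011010111001 = 1000110100101000110 = -235194

1000110100101000110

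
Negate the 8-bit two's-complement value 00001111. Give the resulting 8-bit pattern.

Invert: 11110000. Add 1: 11110001.

11110001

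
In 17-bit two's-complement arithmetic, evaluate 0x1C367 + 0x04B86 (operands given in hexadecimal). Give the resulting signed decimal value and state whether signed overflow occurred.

3821; no overflow

0x1C367 = 11100001101100111 = -15513 (signed)
0x04B86 = 00100101110000110 = 19334 (signed)
  11100001101100111
+ 00100101110000110
= 00000111011101101  (discard carry-out 1)
Result 00000111011101101: MSB = 0 → value 3821.
Addends have opposite signs, so signed overflow cannot occur.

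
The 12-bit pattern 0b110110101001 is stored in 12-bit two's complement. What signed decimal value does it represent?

MSB is 1, so the value is negative.
Invert: 001001010110. Add 1: 001001010111 = 599. So the value is −599.

-599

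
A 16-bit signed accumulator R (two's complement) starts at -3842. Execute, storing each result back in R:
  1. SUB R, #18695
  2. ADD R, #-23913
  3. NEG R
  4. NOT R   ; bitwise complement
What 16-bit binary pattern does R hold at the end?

0100101010001101

Start: R = -3842 = 1111000011111110.
R = -3842 − 18695 = -22537 = 1010011111110111
R = -22537 + (-23913) = -46450; wraps to 19086 = 0100101010001110
R = −(19086) = -19086 = 1011010101110010
R = NOT 1011010101110010 = 0100101010001101 = 19085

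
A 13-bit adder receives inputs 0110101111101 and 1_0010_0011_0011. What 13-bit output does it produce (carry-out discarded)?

1111110110000

  0110101111101
+ 1001000110011
= 1111110110000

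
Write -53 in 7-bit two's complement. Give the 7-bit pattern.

1001011

|-53| = 53 = 0110101 in 7 bits.
Invert the bits: 1001010. Add 1: 1001011.
Check: 1001011 reads as 75 − 128 = -53.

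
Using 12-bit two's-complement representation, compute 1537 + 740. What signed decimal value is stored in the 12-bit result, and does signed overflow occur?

1537 → 011000000001
740 → 001011100100
  011000000001
+ 001011100100
= 100011100101
Result 100011100101: MSB = 1 → 2277 − 4096 = -1819.
Both addends are non-negative but the stored result is negative: signed overflow. The true value 1537 + 740 = 2277 lies outside [-2048, 2047].

-1819; overflow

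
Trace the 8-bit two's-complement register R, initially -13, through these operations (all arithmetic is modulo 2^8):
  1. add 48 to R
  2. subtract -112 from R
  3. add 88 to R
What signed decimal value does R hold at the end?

-21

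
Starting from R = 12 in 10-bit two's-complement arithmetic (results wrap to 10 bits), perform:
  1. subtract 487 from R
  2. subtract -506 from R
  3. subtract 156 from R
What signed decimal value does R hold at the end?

-125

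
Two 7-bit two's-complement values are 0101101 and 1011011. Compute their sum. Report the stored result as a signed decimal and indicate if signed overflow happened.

8; no overflow

0101101 = 45 (signed)
1011011 = -37 (signed)
  0101101
+ 1011011
= 0001000  (discard carry-out 1)
Result 0001000: MSB = 0 → value 8.
Addends have opposite signs, so signed overflow cannot occur.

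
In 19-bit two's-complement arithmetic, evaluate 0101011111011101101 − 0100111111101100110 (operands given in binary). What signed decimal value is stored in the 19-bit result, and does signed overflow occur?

16263; no overflow

0101011111011101101 = 179949 (signed)
0100111111101100110 = 163686 (signed)
Subtract via negate-and-add: invert 0100111111101100110 + 1 = 1011000000010011010 (i.e. -163686).
  0101011111011101101
+ 1011000000010011010
= 0000011111110000111  (discard carry-out 1)
Result 0000011111110000111: MSB = 0 → value 16263.
Addends (after negating the subtrahend) have opposite signs, so signed overflow cannot occur.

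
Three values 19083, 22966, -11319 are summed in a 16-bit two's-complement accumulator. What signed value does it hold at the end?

19083 + 22966 = 42049 → wraps to -23487 (1010010001000001)
-23487 + (-11319) = -34806 → wraps to 30730 (0111100000001010)

30730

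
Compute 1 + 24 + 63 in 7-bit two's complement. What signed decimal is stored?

1 + 24 = 25 (0011001)
25 + 63 = 88 → wraps to -40 (1011000)

-40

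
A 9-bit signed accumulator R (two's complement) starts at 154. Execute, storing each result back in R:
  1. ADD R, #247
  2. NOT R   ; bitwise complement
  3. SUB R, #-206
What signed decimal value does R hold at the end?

-196

Start: R = 154 = 010011010.
R = 154 + 247 = 401; wraps to -111 = 110010001
R = NOT 110010001 = 001101110 = 110
R = 110 − (-206) = 316; wraps to -196 = 100111100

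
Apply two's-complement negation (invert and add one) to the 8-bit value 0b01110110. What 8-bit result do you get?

Invert: 10001001. Add 1: 10001010.
Check: 01110110 = 118, 10001010 = -118.

10001010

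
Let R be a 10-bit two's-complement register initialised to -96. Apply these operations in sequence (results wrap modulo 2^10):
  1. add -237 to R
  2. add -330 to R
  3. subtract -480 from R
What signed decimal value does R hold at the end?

Start: R = -96 = 1110100000.
R = -96 + (-237) = -333 = 1010110011
R = -333 + (-330) = -663; wraps to 361 = 0101101001
R = 361 − (-480) = 841; wraps to -183 = 1101001001

-183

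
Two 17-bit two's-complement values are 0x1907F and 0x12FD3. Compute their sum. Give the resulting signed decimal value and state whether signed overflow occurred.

49234; overflow

0x1907F = 11001000001111111 = -28545 (signed)
0x12FD3 = 10010111111010011 = -53293 (signed)
  11001000001111111
+ 10010111111010011
= 01100000001010010  (discard carry-out 1)
Result 01100000001010010: MSB = 0 → value 49234.
Both addends are negative but the stored result is non-negative: signed overflow. The true value -28545 + (-53293) = -81838 lies outside [-65536, 65535].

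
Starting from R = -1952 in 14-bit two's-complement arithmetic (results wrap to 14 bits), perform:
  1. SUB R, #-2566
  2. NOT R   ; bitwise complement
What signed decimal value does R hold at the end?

-615

Start: R = -1952 = 11100001100000.
R = -1952 − (-2566) = 614 = 00001001100110
R = NOT 00001001100110 = 11110110011001 = -615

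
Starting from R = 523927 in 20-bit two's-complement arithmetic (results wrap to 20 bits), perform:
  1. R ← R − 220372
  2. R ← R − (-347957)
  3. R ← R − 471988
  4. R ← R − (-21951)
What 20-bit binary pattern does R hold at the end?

00110001001100000011

Start: R = 523927 = 01111111111010010111.
R = 523927 − 220372 = 303555 = 01001010000111000011
R = 303555 − (-347957) = 651512; wraps to -397064 = 10011111000011111000
R = -397064 − 471988 = -869052; wraps to 179524 = 00101011110101000100
R = 179524 − (-21951) = 201475 = 00110001001100000011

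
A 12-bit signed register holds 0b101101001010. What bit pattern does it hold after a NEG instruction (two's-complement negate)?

Invert: 010010110101. Add 1: 010010110110.

010010110110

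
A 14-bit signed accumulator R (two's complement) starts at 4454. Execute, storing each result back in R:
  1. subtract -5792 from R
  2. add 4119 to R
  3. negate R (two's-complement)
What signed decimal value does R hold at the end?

2019

Start: R = 4454 = 01000101100110.
R = 4454 − (-5792) = 10246; wraps to -6138 = 10100000000110
R = -6138 + 4119 = -2019 = 11100000011101
R = −(-2019) = 2019 = 00011111100011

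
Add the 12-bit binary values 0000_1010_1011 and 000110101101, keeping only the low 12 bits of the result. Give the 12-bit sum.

001001011000

  000010101011
+ 000110101101
= 001001011000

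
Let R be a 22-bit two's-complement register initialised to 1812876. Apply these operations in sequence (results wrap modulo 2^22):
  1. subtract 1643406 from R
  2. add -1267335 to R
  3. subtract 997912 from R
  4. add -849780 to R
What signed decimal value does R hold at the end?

1248747

Start: R = 1812876 = 0110111010100110001100.
R = 1812876 − 1643406 = 169470 = 0000101001010111111110
R = 169470 + (-1267335) = -1097865 = 1011110011111101110111
R = -1097865 − 997912 = -2095777 = 1000000000010101011111
R = -2095777 + (-849780) = -2945557; wraps to 1248747 = 0100110000110111101011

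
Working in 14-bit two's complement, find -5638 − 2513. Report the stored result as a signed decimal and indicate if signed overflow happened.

-8151; no overflow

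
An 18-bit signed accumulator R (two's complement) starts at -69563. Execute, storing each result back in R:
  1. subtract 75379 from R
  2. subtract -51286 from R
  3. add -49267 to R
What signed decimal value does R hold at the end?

Start: R = -69563 = 101111000001000101.
R = -69563 − 75379 = -144942; wraps to 117202 = 011100100111010010
R = 117202 − (-51286) = 168488; wraps to -93656 = 101001001000101000
R = -93656 + (-49267) = -142923; wraps to 119221 = 011101000110110101

119221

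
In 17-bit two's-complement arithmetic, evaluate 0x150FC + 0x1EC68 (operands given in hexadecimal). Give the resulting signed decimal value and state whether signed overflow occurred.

0x150FC = 10101000011111100 = -44804 (signed)
0x1EC68 = 11110110001101000 = -5016 (signed)
  10101000011111100
+ 11110110001101000
= 10011110101100100  (discard carry-out 1)
Result 10011110101100100: MSB = 1 → 81252 − 131072 = -49820.
Both addends are negative and so is the stored result: no signed overflow.

-49820; no overflow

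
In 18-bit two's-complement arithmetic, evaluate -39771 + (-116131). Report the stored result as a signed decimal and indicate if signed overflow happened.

106242; overflow

-39771 → 110110010010100101
-116131 → 100011101001011101
  110110010010100101
+ 100011101001011101
= 011001111100000010  (discard carry-out 1)
Result 011001111100000010: MSB = 0 → value 106242.
Both addends are negative but the stored result is non-negative: signed overflow. The true value -39771 + (-116131) = -155902 lies outside [-131072, 131071].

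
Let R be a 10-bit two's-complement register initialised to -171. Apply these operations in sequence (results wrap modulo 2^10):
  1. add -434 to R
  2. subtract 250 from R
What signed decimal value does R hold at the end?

169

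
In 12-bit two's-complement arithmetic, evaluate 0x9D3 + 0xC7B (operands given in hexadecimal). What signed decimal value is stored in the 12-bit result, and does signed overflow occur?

1614; overflow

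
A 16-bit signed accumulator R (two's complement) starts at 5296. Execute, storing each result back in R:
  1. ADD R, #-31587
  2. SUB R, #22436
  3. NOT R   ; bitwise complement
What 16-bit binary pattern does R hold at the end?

1011111001010110

Start: R = 5296 = 0001010010110000.
R = 5296 + (-31587) = -26291 = 1001100101001101
R = -26291 − 22436 = -48727; wraps to 16809 = 0100000110101001
R = NOT 0100000110101001 = 1011111001010110 = -16810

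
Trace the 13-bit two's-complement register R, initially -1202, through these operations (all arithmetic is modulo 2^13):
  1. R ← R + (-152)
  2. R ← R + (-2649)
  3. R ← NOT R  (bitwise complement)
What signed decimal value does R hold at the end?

Start: R = -1202 = 1101101001110.
R = -1202 + (-152) = -1354 = 1101010110110
R = -1354 + (-2649) = -4003 = 1000001011101
R = NOT 1000001011101 = 0111110100010 = 4002

4002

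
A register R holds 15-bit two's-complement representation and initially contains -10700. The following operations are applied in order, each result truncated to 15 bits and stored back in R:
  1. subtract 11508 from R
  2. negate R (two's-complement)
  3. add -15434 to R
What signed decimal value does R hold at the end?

Start: R = -10700 = 101011000110100.
R = -10700 − 11508 = -22208; wraps to 10560 = 010100101000000
R = −(10560) = -10560 = 101011011000000
R = -10560 + (-15434) = -25994; wraps to 6774 = 001101001110110

6774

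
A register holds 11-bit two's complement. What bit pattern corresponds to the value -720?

10100110000

|-720| = 720 = 01011010000 in 11 bits.
Invert the bits: 10100101111. Add 1: 10100110000.
Check: 10100110000 reads as 1328 − 2048 = -720.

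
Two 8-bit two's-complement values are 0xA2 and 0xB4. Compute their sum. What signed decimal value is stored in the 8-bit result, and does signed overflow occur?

86; overflow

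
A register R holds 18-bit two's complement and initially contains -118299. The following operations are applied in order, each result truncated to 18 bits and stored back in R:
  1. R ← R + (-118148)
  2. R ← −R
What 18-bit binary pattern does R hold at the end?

111001101110011111

Start: R = -118299 = 100011000111100101.
R = -118299 + (-118148) = -236447; wraps to 25697 = 000110010001100001
R = −(25697) = -25697 = 111001101110011111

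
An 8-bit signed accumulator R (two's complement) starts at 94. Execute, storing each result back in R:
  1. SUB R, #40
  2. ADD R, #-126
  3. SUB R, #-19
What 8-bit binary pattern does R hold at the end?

11001011

Start: R = 94 = 01011110.
R = 94 − 40 = 54 = 00110110
R = 54 + (-126) = -72 = 10111000
R = -72 − (-19) = -53 = 11001011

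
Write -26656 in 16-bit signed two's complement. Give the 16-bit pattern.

1001011111100000

|-26656| = 26656 = 0110100000100000 in 16 bits.
Invert the bits: 1001011111011111. Add 1: 1001011111100000.
Check: 1001011111100000 reads as 38880 − 65536 = -26656.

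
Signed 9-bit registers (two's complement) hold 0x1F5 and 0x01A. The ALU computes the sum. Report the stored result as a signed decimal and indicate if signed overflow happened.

15; no overflow

0x1F5 = 111110101 = -11 (signed)
0x01A = 000011010 = 26 (signed)
  111110101
+ 000011010
= 000001111  (discard carry-out 1)
Result 000001111: MSB = 0 → value 15.
Addends have opposite signs, so signed overflow cannot occur.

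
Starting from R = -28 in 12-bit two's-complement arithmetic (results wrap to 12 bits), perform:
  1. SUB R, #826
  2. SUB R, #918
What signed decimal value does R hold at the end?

-1772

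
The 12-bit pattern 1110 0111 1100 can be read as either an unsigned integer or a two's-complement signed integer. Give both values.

Unsigned: 111001111100 = 3708.
Signed: MSB=1 → 3708 − 4096 = -388.

unsigned = 3708, signed = -388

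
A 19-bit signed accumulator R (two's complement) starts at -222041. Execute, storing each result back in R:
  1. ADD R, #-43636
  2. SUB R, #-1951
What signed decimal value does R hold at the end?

260562

Start: R = -222041 = 1001001110010100111.
R = -222041 + (-43636) = -265677; wraps to 258611 = 0111111001000110011
R = 258611 − (-1951) = 260562 = 0111111100111010010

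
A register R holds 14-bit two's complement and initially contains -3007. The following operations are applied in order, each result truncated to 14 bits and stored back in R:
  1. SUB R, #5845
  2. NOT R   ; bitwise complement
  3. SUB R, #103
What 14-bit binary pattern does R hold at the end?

10001000101100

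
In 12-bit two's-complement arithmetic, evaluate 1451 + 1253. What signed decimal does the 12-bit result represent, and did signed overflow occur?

1451 → 010110101011
1253 → 010011100101
  010110101011
+ 010011100101
= 101010010000
Result 101010010000: MSB = 1 → 2704 − 4096 = -1392.
Both addends are non-negative but the stored result is negative: signed overflow. The true value 1451 + 1253 = 2704 lies outside [-2048, 2047].

-1392; overflow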